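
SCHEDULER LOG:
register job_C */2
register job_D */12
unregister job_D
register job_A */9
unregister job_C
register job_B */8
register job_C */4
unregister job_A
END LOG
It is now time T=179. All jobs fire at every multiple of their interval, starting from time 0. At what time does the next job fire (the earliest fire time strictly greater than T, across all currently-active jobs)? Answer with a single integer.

Op 1: register job_C */2 -> active={job_C:*/2}
Op 2: register job_D */12 -> active={job_C:*/2, job_D:*/12}
Op 3: unregister job_D -> active={job_C:*/2}
Op 4: register job_A */9 -> active={job_A:*/9, job_C:*/2}
Op 5: unregister job_C -> active={job_A:*/9}
Op 6: register job_B */8 -> active={job_A:*/9, job_B:*/8}
Op 7: register job_C */4 -> active={job_A:*/9, job_B:*/8, job_C:*/4}
Op 8: unregister job_A -> active={job_B:*/8, job_C:*/4}
  job_B: interval 8, next fire after T=179 is 184
  job_C: interval 4, next fire after T=179 is 180
Earliest fire time = 180 (job job_C)

Answer: 180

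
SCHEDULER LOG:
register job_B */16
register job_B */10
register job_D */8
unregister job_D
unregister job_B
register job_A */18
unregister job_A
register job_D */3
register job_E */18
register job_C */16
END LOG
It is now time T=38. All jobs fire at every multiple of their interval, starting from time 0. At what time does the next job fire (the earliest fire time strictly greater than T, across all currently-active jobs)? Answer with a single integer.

Answer: 39

Derivation:
Op 1: register job_B */16 -> active={job_B:*/16}
Op 2: register job_B */10 -> active={job_B:*/10}
Op 3: register job_D */8 -> active={job_B:*/10, job_D:*/8}
Op 4: unregister job_D -> active={job_B:*/10}
Op 5: unregister job_B -> active={}
Op 6: register job_A */18 -> active={job_A:*/18}
Op 7: unregister job_A -> active={}
Op 8: register job_D */3 -> active={job_D:*/3}
Op 9: register job_E */18 -> active={job_D:*/3, job_E:*/18}
Op 10: register job_C */16 -> active={job_C:*/16, job_D:*/3, job_E:*/18}
  job_C: interval 16, next fire after T=38 is 48
  job_D: interval 3, next fire after T=38 is 39
  job_E: interval 18, next fire after T=38 is 54
Earliest fire time = 39 (job job_D)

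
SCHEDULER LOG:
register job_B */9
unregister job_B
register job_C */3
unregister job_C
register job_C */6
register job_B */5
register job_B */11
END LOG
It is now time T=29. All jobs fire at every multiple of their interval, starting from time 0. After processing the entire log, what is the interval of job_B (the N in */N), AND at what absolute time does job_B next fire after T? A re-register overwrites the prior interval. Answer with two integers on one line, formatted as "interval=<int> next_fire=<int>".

Answer: interval=11 next_fire=33

Derivation:
Op 1: register job_B */9 -> active={job_B:*/9}
Op 2: unregister job_B -> active={}
Op 3: register job_C */3 -> active={job_C:*/3}
Op 4: unregister job_C -> active={}
Op 5: register job_C */6 -> active={job_C:*/6}
Op 6: register job_B */5 -> active={job_B:*/5, job_C:*/6}
Op 7: register job_B */11 -> active={job_B:*/11, job_C:*/6}
Final interval of job_B = 11
Next fire of job_B after T=29: (29//11+1)*11 = 33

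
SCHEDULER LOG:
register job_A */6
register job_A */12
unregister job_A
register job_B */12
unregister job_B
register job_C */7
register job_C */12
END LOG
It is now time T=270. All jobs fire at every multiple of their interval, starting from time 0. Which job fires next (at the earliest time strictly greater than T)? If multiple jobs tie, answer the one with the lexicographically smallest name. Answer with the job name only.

Answer: job_C

Derivation:
Op 1: register job_A */6 -> active={job_A:*/6}
Op 2: register job_A */12 -> active={job_A:*/12}
Op 3: unregister job_A -> active={}
Op 4: register job_B */12 -> active={job_B:*/12}
Op 5: unregister job_B -> active={}
Op 6: register job_C */7 -> active={job_C:*/7}
Op 7: register job_C */12 -> active={job_C:*/12}
  job_C: interval 12, next fire after T=270 is 276
Earliest = 276, winner (lex tiebreak) = job_C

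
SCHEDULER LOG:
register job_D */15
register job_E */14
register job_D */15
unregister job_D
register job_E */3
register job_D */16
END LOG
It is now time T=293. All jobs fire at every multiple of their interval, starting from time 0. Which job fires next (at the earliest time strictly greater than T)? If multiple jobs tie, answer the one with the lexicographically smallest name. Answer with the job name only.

Op 1: register job_D */15 -> active={job_D:*/15}
Op 2: register job_E */14 -> active={job_D:*/15, job_E:*/14}
Op 3: register job_D */15 -> active={job_D:*/15, job_E:*/14}
Op 4: unregister job_D -> active={job_E:*/14}
Op 5: register job_E */3 -> active={job_E:*/3}
Op 6: register job_D */16 -> active={job_D:*/16, job_E:*/3}
  job_D: interval 16, next fire after T=293 is 304
  job_E: interval 3, next fire after T=293 is 294
Earliest = 294, winner (lex tiebreak) = job_E

Answer: job_E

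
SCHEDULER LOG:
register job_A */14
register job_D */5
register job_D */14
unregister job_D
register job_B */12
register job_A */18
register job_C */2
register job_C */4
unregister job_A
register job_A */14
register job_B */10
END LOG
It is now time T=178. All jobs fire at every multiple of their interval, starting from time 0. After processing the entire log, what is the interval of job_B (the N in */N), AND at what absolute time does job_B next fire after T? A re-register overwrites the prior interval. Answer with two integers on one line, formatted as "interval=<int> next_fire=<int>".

Op 1: register job_A */14 -> active={job_A:*/14}
Op 2: register job_D */5 -> active={job_A:*/14, job_D:*/5}
Op 3: register job_D */14 -> active={job_A:*/14, job_D:*/14}
Op 4: unregister job_D -> active={job_A:*/14}
Op 5: register job_B */12 -> active={job_A:*/14, job_B:*/12}
Op 6: register job_A */18 -> active={job_A:*/18, job_B:*/12}
Op 7: register job_C */2 -> active={job_A:*/18, job_B:*/12, job_C:*/2}
Op 8: register job_C */4 -> active={job_A:*/18, job_B:*/12, job_C:*/4}
Op 9: unregister job_A -> active={job_B:*/12, job_C:*/4}
Op 10: register job_A */14 -> active={job_A:*/14, job_B:*/12, job_C:*/4}
Op 11: register job_B */10 -> active={job_A:*/14, job_B:*/10, job_C:*/4}
Final interval of job_B = 10
Next fire of job_B after T=178: (178//10+1)*10 = 180

Answer: interval=10 next_fire=180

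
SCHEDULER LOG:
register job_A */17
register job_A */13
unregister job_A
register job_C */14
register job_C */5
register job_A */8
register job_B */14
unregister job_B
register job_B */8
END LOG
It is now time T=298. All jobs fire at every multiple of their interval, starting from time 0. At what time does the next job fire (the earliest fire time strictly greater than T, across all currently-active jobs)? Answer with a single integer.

Op 1: register job_A */17 -> active={job_A:*/17}
Op 2: register job_A */13 -> active={job_A:*/13}
Op 3: unregister job_A -> active={}
Op 4: register job_C */14 -> active={job_C:*/14}
Op 5: register job_C */5 -> active={job_C:*/5}
Op 6: register job_A */8 -> active={job_A:*/8, job_C:*/5}
Op 7: register job_B */14 -> active={job_A:*/8, job_B:*/14, job_C:*/5}
Op 8: unregister job_B -> active={job_A:*/8, job_C:*/5}
Op 9: register job_B */8 -> active={job_A:*/8, job_B:*/8, job_C:*/5}
  job_A: interval 8, next fire after T=298 is 304
  job_B: interval 8, next fire after T=298 is 304
  job_C: interval 5, next fire after T=298 is 300
Earliest fire time = 300 (job job_C)

Answer: 300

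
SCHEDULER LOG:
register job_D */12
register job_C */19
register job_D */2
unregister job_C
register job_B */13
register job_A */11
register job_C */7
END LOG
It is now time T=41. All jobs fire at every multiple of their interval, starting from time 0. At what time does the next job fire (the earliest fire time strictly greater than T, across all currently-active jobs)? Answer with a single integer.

Op 1: register job_D */12 -> active={job_D:*/12}
Op 2: register job_C */19 -> active={job_C:*/19, job_D:*/12}
Op 3: register job_D */2 -> active={job_C:*/19, job_D:*/2}
Op 4: unregister job_C -> active={job_D:*/2}
Op 5: register job_B */13 -> active={job_B:*/13, job_D:*/2}
Op 6: register job_A */11 -> active={job_A:*/11, job_B:*/13, job_D:*/2}
Op 7: register job_C */7 -> active={job_A:*/11, job_B:*/13, job_C:*/7, job_D:*/2}
  job_A: interval 11, next fire after T=41 is 44
  job_B: interval 13, next fire after T=41 is 52
  job_C: interval 7, next fire after T=41 is 42
  job_D: interval 2, next fire after T=41 is 42
Earliest fire time = 42 (job job_C)

Answer: 42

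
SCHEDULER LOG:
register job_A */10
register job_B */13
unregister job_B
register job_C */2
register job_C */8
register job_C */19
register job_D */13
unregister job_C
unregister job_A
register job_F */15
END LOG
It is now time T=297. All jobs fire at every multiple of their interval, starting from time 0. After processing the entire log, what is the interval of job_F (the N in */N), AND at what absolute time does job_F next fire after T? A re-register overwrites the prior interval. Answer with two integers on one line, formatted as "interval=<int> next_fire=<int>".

Op 1: register job_A */10 -> active={job_A:*/10}
Op 2: register job_B */13 -> active={job_A:*/10, job_B:*/13}
Op 3: unregister job_B -> active={job_A:*/10}
Op 4: register job_C */2 -> active={job_A:*/10, job_C:*/2}
Op 5: register job_C */8 -> active={job_A:*/10, job_C:*/8}
Op 6: register job_C */19 -> active={job_A:*/10, job_C:*/19}
Op 7: register job_D */13 -> active={job_A:*/10, job_C:*/19, job_D:*/13}
Op 8: unregister job_C -> active={job_A:*/10, job_D:*/13}
Op 9: unregister job_A -> active={job_D:*/13}
Op 10: register job_F */15 -> active={job_D:*/13, job_F:*/15}
Final interval of job_F = 15
Next fire of job_F after T=297: (297//15+1)*15 = 300

Answer: interval=15 next_fire=300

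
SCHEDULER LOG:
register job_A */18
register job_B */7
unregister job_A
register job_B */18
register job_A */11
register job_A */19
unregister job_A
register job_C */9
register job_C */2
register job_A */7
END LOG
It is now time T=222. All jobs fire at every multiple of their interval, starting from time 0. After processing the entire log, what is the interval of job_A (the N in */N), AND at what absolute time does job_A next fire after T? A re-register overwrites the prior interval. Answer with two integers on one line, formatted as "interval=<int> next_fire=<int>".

Op 1: register job_A */18 -> active={job_A:*/18}
Op 2: register job_B */7 -> active={job_A:*/18, job_B:*/7}
Op 3: unregister job_A -> active={job_B:*/7}
Op 4: register job_B */18 -> active={job_B:*/18}
Op 5: register job_A */11 -> active={job_A:*/11, job_B:*/18}
Op 6: register job_A */19 -> active={job_A:*/19, job_B:*/18}
Op 7: unregister job_A -> active={job_B:*/18}
Op 8: register job_C */9 -> active={job_B:*/18, job_C:*/9}
Op 9: register job_C */2 -> active={job_B:*/18, job_C:*/2}
Op 10: register job_A */7 -> active={job_A:*/7, job_B:*/18, job_C:*/2}
Final interval of job_A = 7
Next fire of job_A after T=222: (222//7+1)*7 = 224

Answer: interval=7 next_fire=224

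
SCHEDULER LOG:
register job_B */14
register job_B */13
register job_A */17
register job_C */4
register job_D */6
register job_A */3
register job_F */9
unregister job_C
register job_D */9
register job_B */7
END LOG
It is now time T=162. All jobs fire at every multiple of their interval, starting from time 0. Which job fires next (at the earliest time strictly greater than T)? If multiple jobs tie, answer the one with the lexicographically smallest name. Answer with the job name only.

Op 1: register job_B */14 -> active={job_B:*/14}
Op 2: register job_B */13 -> active={job_B:*/13}
Op 3: register job_A */17 -> active={job_A:*/17, job_B:*/13}
Op 4: register job_C */4 -> active={job_A:*/17, job_B:*/13, job_C:*/4}
Op 5: register job_D */6 -> active={job_A:*/17, job_B:*/13, job_C:*/4, job_D:*/6}
Op 6: register job_A */3 -> active={job_A:*/3, job_B:*/13, job_C:*/4, job_D:*/6}
Op 7: register job_F */9 -> active={job_A:*/3, job_B:*/13, job_C:*/4, job_D:*/6, job_F:*/9}
Op 8: unregister job_C -> active={job_A:*/3, job_B:*/13, job_D:*/6, job_F:*/9}
Op 9: register job_D */9 -> active={job_A:*/3, job_B:*/13, job_D:*/9, job_F:*/9}
Op 10: register job_B */7 -> active={job_A:*/3, job_B:*/7, job_D:*/9, job_F:*/9}
  job_A: interval 3, next fire after T=162 is 165
  job_B: interval 7, next fire after T=162 is 168
  job_D: interval 9, next fire after T=162 is 171
  job_F: interval 9, next fire after T=162 is 171
Earliest = 165, winner (lex tiebreak) = job_A

Answer: job_A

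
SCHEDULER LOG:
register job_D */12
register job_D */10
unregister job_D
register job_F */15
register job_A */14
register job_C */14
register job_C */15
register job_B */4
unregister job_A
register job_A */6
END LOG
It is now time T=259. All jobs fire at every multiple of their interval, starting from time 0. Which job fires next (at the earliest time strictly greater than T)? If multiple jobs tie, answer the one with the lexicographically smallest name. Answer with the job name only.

Op 1: register job_D */12 -> active={job_D:*/12}
Op 2: register job_D */10 -> active={job_D:*/10}
Op 3: unregister job_D -> active={}
Op 4: register job_F */15 -> active={job_F:*/15}
Op 5: register job_A */14 -> active={job_A:*/14, job_F:*/15}
Op 6: register job_C */14 -> active={job_A:*/14, job_C:*/14, job_F:*/15}
Op 7: register job_C */15 -> active={job_A:*/14, job_C:*/15, job_F:*/15}
Op 8: register job_B */4 -> active={job_A:*/14, job_B:*/4, job_C:*/15, job_F:*/15}
Op 9: unregister job_A -> active={job_B:*/4, job_C:*/15, job_F:*/15}
Op 10: register job_A */6 -> active={job_A:*/6, job_B:*/4, job_C:*/15, job_F:*/15}
  job_A: interval 6, next fire after T=259 is 264
  job_B: interval 4, next fire after T=259 is 260
  job_C: interval 15, next fire after T=259 is 270
  job_F: interval 15, next fire after T=259 is 270
Earliest = 260, winner (lex tiebreak) = job_B

Answer: job_B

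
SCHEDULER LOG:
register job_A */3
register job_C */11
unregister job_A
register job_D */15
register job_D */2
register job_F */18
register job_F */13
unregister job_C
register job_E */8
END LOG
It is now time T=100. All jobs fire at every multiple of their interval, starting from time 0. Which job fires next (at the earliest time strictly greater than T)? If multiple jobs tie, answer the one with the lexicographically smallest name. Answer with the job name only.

Op 1: register job_A */3 -> active={job_A:*/3}
Op 2: register job_C */11 -> active={job_A:*/3, job_C:*/11}
Op 3: unregister job_A -> active={job_C:*/11}
Op 4: register job_D */15 -> active={job_C:*/11, job_D:*/15}
Op 5: register job_D */2 -> active={job_C:*/11, job_D:*/2}
Op 6: register job_F */18 -> active={job_C:*/11, job_D:*/2, job_F:*/18}
Op 7: register job_F */13 -> active={job_C:*/11, job_D:*/2, job_F:*/13}
Op 8: unregister job_C -> active={job_D:*/2, job_F:*/13}
Op 9: register job_E */8 -> active={job_D:*/2, job_E:*/8, job_F:*/13}
  job_D: interval 2, next fire after T=100 is 102
  job_E: interval 8, next fire after T=100 is 104
  job_F: interval 13, next fire after T=100 is 104
Earliest = 102, winner (lex tiebreak) = job_D

Answer: job_D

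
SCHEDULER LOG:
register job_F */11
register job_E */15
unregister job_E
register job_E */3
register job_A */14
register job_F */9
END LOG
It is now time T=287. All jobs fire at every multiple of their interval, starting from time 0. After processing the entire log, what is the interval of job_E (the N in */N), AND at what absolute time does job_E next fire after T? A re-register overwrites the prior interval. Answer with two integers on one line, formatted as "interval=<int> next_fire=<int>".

Answer: interval=3 next_fire=288

Derivation:
Op 1: register job_F */11 -> active={job_F:*/11}
Op 2: register job_E */15 -> active={job_E:*/15, job_F:*/11}
Op 3: unregister job_E -> active={job_F:*/11}
Op 4: register job_E */3 -> active={job_E:*/3, job_F:*/11}
Op 5: register job_A */14 -> active={job_A:*/14, job_E:*/3, job_F:*/11}
Op 6: register job_F */9 -> active={job_A:*/14, job_E:*/3, job_F:*/9}
Final interval of job_E = 3
Next fire of job_E after T=287: (287//3+1)*3 = 288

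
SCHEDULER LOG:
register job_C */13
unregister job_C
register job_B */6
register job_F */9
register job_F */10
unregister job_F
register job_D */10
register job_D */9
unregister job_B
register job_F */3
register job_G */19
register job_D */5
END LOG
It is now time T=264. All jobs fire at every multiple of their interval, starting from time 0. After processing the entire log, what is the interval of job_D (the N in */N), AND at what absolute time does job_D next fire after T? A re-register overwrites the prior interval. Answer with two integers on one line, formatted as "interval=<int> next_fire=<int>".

Op 1: register job_C */13 -> active={job_C:*/13}
Op 2: unregister job_C -> active={}
Op 3: register job_B */6 -> active={job_B:*/6}
Op 4: register job_F */9 -> active={job_B:*/6, job_F:*/9}
Op 5: register job_F */10 -> active={job_B:*/6, job_F:*/10}
Op 6: unregister job_F -> active={job_B:*/6}
Op 7: register job_D */10 -> active={job_B:*/6, job_D:*/10}
Op 8: register job_D */9 -> active={job_B:*/6, job_D:*/9}
Op 9: unregister job_B -> active={job_D:*/9}
Op 10: register job_F */3 -> active={job_D:*/9, job_F:*/3}
Op 11: register job_G */19 -> active={job_D:*/9, job_F:*/3, job_G:*/19}
Op 12: register job_D */5 -> active={job_D:*/5, job_F:*/3, job_G:*/19}
Final interval of job_D = 5
Next fire of job_D after T=264: (264//5+1)*5 = 265

Answer: interval=5 next_fire=265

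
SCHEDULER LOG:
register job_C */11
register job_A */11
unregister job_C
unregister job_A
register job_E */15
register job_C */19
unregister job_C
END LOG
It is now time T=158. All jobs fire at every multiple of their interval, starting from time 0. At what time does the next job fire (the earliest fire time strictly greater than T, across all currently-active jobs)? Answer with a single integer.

Answer: 165

Derivation:
Op 1: register job_C */11 -> active={job_C:*/11}
Op 2: register job_A */11 -> active={job_A:*/11, job_C:*/11}
Op 3: unregister job_C -> active={job_A:*/11}
Op 4: unregister job_A -> active={}
Op 5: register job_E */15 -> active={job_E:*/15}
Op 6: register job_C */19 -> active={job_C:*/19, job_E:*/15}
Op 7: unregister job_C -> active={job_E:*/15}
  job_E: interval 15, next fire after T=158 is 165
Earliest fire time = 165 (job job_E)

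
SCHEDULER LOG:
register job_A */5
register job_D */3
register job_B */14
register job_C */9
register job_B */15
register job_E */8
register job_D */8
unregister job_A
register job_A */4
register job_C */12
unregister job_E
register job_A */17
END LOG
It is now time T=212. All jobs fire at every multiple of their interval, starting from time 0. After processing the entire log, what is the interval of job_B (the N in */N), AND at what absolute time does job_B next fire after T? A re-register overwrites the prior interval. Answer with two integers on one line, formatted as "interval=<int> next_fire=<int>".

Op 1: register job_A */5 -> active={job_A:*/5}
Op 2: register job_D */3 -> active={job_A:*/5, job_D:*/3}
Op 3: register job_B */14 -> active={job_A:*/5, job_B:*/14, job_D:*/3}
Op 4: register job_C */9 -> active={job_A:*/5, job_B:*/14, job_C:*/9, job_D:*/3}
Op 5: register job_B */15 -> active={job_A:*/5, job_B:*/15, job_C:*/9, job_D:*/3}
Op 6: register job_E */8 -> active={job_A:*/5, job_B:*/15, job_C:*/9, job_D:*/3, job_E:*/8}
Op 7: register job_D */8 -> active={job_A:*/5, job_B:*/15, job_C:*/9, job_D:*/8, job_E:*/8}
Op 8: unregister job_A -> active={job_B:*/15, job_C:*/9, job_D:*/8, job_E:*/8}
Op 9: register job_A */4 -> active={job_A:*/4, job_B:*/15, job_C:*/9, job_D:*/8, job_E:*/8}
Op 10: register job_C */12 -> active={job_A:*/4, job_B:*/15, job_C:*/12, job_D:*/8, job_E:*/8}
Op 11: unregister job_E -> active={job_A:*/4, job_B:*/15, job_C:*/12, job_D:*/8}
Op 12: register job_A */17 -> active={job_A:*/17, job_B:*/15, job_C:*/12, job_D:*/8}
Final interval of job_B = 15
Next fire of job_B after T=212: (212//15+1)*15 = 225

Answer: interval=15 next_fire=225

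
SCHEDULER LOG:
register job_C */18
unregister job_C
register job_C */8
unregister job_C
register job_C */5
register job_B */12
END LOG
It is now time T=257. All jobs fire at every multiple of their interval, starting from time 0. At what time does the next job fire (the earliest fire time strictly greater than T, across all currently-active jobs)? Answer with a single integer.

Op 1: register job_C */18 -> active={job_C:*/18}
Op 2: unregister job_C -> active={}
Op 3: register job_C */8 -> active={job_C:*/8}
Op 4: unregister job_C -> active={}
Op 5: register job_C */5 -> active={job_C:*/5}
Op 6: register job_B */12 -> active={job_B:*/12, job_C:*/5}
  job_B: interval 12, next fire after T=257 is 264
  job_C: interval 5, next fire after T=257 is 260
Earliest fire time = 260 (job job_C)

Answer: 260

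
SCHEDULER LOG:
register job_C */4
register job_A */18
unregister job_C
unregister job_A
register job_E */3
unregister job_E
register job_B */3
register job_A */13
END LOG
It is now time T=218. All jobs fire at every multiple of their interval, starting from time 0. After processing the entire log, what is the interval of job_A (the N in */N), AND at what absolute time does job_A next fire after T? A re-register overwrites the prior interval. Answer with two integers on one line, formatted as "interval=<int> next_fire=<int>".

Op 1: register job_C */4 -> active={job_C:*/4}
Op 2: register job_A */18 -> active={job_A:*/18, job_C:*/4}
Op 3: unregister job_C -> active={job_A:*/18}
Op 4: unregister job_A -> active={}
Op 5: register job_E */3 -> active={job_E:*/3}
Op 6: unregister job_E -> active={}
Op 7: register job_B */3 -> active={job_B:*/3}
Op 8: register job_A */13 -> active={job_A:*/13, job_B:*/3}
Final interval of job_A = 13
Next fire of job_A after T=218: (218//13+1)*13 = 221

Answer: interval=13 next_fire=221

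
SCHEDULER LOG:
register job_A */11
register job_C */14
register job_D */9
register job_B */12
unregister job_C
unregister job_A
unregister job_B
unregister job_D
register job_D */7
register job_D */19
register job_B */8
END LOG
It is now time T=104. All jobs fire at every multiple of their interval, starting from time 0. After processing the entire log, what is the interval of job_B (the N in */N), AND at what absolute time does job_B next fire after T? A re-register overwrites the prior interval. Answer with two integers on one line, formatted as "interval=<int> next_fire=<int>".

Answer: interval=8 next_fire=112

Derivation:
Op 1: register job_A */11 -> active={job_A:*/11}
Op 2: register job_C */14 -> active={job_A:*/11, job_C:*/14}
Op 3: register job_D */9 -> active={job_A:*/11, job_C:*/14, job_D:*/9}
Op 4: register job_B */12 -> active={job_A:*/11, job_B:*/12, job_C:*/14, job_D:*/9}
Op 5: unregister job_C -> active={job_A:*/11, job_B:*/12, job_D:*/9}
Op 6: unregister job_A -> active={job_B:*/12, job_D:*/9}
Op 7: unregister job_B -> active={job_D:*/9}
Op 8: unregister job_D -> active={}
Op 9: register job_D */7 -> active={job_D:*/7}
Op 10: register job_D */19 -> active={job_D:*/19}
Op 11: register job_B */8 -> active={job_B:*/8, job_D:*/19}
Final interval of job_B = 8
Next fire of job_B after T=104: (104//8+1)*8 = 112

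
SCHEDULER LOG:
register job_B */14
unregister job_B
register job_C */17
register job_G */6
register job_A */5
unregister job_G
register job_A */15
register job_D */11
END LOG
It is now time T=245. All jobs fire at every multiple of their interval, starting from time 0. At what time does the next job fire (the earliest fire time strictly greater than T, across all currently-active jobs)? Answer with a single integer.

Op 1: register job_B */14 -> active={job_B:*/14}
Op 2: unregister job_B -> active={}
Op 3: register job_C */17 -> active={job_C:*/17}
Op 4: register job_G */6 -> active={job_C:*/17, job_G:*/6}
Op 5: register job_A */5 -> active={job_A:*/5, job_C:*/17, job_G:*/6}
Op 6: unregister job_G -> active={job_A:*/5, job_C:*/17}
Op 7: register job_A */15 -> active={job_A:*/15, job_C:*/17}
Op 8: register job_D */11 -> active={job_A:*/15, job_C:*/17, job_D:*/11}
  job_A: interval 15, next fire after T=245 is 255
  job_C: interval 17, next fire after T=245 is 255
  job_D: interval 11, next fire after T=245 is 253
Earliest fire time = 253 (job job_D)

Answer: 253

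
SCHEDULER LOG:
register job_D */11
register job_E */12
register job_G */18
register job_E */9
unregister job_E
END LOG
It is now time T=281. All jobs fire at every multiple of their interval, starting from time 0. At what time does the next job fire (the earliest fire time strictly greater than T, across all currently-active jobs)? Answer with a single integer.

Op 1: register job_D */11 -> active={job_D:*/11}
Op 2: register job_E */12 -> active={job_D:*/11, job_E:*/12}
Op 3: register job_G */18 -> active={job_D:*/11, job_E:*/12, job_G:*/18}
Op 4: register job_E */9 -> active={job_D:*/11, job_E:*/9, job_G:*/18}
Op 5: unregister job_E -> active={job_D:*/11, job_G:*/18}
  job_D: interval 11, next fire after T=281 is 286
  job_G: interval 18, next fire after T=281 is 288
Earliest fire time = 286 (job job_D)

Answer: 286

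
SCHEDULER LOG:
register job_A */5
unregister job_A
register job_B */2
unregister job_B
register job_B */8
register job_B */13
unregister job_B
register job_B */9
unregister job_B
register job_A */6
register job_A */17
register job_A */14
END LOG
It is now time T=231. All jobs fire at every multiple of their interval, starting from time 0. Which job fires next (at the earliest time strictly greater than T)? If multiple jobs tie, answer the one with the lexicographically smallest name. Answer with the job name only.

Answer: job_A

Derivation:
Op 1: register job_A */5 -> active={job_A:*/5}
Op 2: unregister job_A -> active={}
Op 3: register job_B */2 -> active={job_B:*/2}
Op 4: unregister job_B -> active={}
Op 5: register job_B */8 -> active={job_B:*/8}
Op 6: register job_B */13 -> active={job_B:*/13}
Op 7: unregister job_B -> active={}
Op 8: register job_B */9 -> active={job_B:*/9}
Op 9: unregister job_B -> active={}
Op 10: register job_A */6 -> active={job_A:*/6}
Op 11: register job_A */17 -> active={job_A:*/17}
Op 12: register job_A */14 -> active={job_A:*/14}
  job_A: interval 14, next fire after T=231 is 238
Earliest = 238, winner (lex tiebreak) = job_A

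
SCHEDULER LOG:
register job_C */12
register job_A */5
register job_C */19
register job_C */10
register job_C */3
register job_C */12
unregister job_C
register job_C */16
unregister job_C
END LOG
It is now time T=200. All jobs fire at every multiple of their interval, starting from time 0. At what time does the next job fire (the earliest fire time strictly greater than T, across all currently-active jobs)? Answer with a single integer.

Op 1: register job_C */12 -> active={job_C:*/12}
Op 2: register job_A */5 -> active={job_A:*/5, job_C:*/12}
Op 3: register job_C */19 -> active={job_A:*/5, job_C:*/19}
Op 4: register job_C */10 -> active={job_A:*/5, job_C:*/10}
Op 5: register job_C */3 -> active={job_A:*/5, job_C:*/3}
Op 6: register job_C */12 -> active={job_A:*/5, job_C:*/12}
Op 7: unregister job_C -> active={job_A:*/5}
Op 8: register job_C */16 -> active={job_A:*/5, job_C:*/16}
Op 9: unregister job_C -> active={job_A:*/5}
  job_A: interval 5, next fire after T=200 is 205
Earliest fire time = 205 (job job_A)

Answer: 205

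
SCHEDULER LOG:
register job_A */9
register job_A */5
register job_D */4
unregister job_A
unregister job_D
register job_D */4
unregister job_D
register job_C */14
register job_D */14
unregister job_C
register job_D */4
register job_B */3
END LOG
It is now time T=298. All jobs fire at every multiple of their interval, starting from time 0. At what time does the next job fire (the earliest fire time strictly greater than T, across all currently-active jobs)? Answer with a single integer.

Op 1: register job_A */9 -> active={job_A:*/9}
Op 2: register job_A */5 -> active={job_A:*/5}
Op 3: register job_D */4 -> active={job_A:*/5, job_D:*/4}
Op 4: unregister job_A -> active={job_D:*/4}
Op 5: unregister job_D -> active={}
Op 6: register job_D */4 -> active={job_D:*/4}
Op 7: unregister job_D -> active={}
Op 8: register job_C */14 -> active={job_C:*/14}
Op 9: register job_D */14 -> active={job_C:*/14, job_D:*/14}
Op 10: unregister job_C -> active={job_D:*/14}
Op 11: register job_D */4 -> active={job_D:*/4}
Op 12: register job_B */3 -> active={job_B:*/3, job_D:*/4}
  job_B: interval 3, next fire after T=298 is 300
  job_D: interval 4, next fire after T=298 is 300
Earliest fire time = 300 (job job_B)

Answer: 300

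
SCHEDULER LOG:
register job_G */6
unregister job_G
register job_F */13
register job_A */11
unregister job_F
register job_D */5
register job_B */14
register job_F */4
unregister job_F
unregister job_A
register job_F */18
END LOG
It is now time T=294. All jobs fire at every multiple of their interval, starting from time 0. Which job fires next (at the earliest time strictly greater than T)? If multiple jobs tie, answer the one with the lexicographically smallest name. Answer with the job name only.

Op 1: register job_G */6 -> active={job_G:*/6}
Op 2: unregister job_G -> active={}
Op 3: register job_F */13 -> active={job_F:*/13}
Op 4: register job_A */11 -> active={job_A:*/11, job_F:*/13}
Op 5: unregister job_F -> active={job_A:*/11}
Op 6: register job_D */5 -> active={job_A:*/11, job_D:*/5}
Op 7: register job_B */14 -> active={job_A:*/11, job_B:*/14, job_D:*/5}
Op 8: register job_F */4 -> active={job_A:*/11, job_B:*/14, job_D:*/5, job_F:*/4}
Op 9: unregister job_F -> active={job_A:*/11, job_B:*/14, job_D:*/5}
Op 10: unregister job_A -> active={job_B:*/14, job_D:*/5}
Op 11: register job_F */18 -> active={job_B:*/14, job_D:*/5, job_F:*/18}
  job_B: interval 14, next fire after T=294 is 308
  job_D: interval 5, next fire after T=294 is 295
  job_F: interval 18, next fire after T=294 is 306
Earliest = 295, winner (lex tiebreak) = job_D

Answer: job_D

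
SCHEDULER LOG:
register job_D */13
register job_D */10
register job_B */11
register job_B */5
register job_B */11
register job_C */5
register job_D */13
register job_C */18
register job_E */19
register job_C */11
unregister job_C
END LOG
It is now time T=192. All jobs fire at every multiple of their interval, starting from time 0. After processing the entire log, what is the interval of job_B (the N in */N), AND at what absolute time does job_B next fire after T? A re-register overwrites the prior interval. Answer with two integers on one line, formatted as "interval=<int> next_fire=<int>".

Answer: interval=11 next_fire=198

Derivation:
Op 1: register job_D */13 -> active={job_D:*/13}
Op 2: register job_D */10 -> active={job_D:*/10}
Op 3: register job_B */11 -> active={job_B:*/11, job_D:*/10}
Op 4: register job_B */5 -> active={job_B:*/5, job_D:*/10}
Op 5: register job_B */11 -> active={job_B:*/11, job_D:*/10}
Op 6: register job_C */5 -> active={job_B:*/11, job_C:*/5, job_D:*/10}
Op 7: register job_D */13 -> active={job_B:*/11, job_C:*/5, job_D:*/13}
Op 8: register job_C */18 -> active={job_B:*/11, job_C:*/18, job_D:*/13}
Op 9: register job_E */19 -> active={job_B:*/11, job_C:*/18, job_D:*/13, job_E:*/19}
Op 10: register job_C */11 -> active={job_B:*/11, job_C:*/11, job_D:*/13, job_E:*/19}
Op 11: unregister job_C -> active={job_B:*/11, job_D:*/13, job_E:*/19}
Final interval of job_B = 11
Next fire of job_B after T=192: (192//11+1)*11 = 198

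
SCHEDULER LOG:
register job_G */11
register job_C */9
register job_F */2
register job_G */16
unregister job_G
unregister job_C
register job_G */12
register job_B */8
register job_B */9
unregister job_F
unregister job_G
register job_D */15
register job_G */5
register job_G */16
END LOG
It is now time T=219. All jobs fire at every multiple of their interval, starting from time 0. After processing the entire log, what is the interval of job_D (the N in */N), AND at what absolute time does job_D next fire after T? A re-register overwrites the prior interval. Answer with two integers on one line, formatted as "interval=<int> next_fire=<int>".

Op 1: register job_G */11 -> active={job_G:*/11}
Op 2: register job_C */9 -> active={job_C:*/9, job_G:*/11}
Op 3: register job_F */2 -> active={job_C:*/9, job_F:*/2, job_G:*/11}
Op 4: register job_G */16 -> active={job_C:*/9, job_F:*/2, job_G:*/16}
Op 5: unregister job_G -> active={job_C:*/9, job_F:*/2}
Op 6: unregister job_C -> active={job_F:*/2}
Op 7: register job_G */12 -> active={job_F:*/2, job_G:*/12}
Op 8: register job_B */8 -> active={job_B:*/8, job_F:*/2, job_G:*/12}
Op 9: register job_B */9 -> active={job_B:*/9, job_F:*/2, job_G:*/12}
Op 10: unregister job_F -> active={job_B:*/9, job_G:*/12}
Op 11: unregister job_G -> active={job_B:*/9}
Op 12: register job_D */15 -> active={job_B:*/9, job_D:*/15}
Op 13: register job_G */5 -> active={job_B:*/9, job_D:*/15, job_G:*/5}
Op 14: register job_G */16 -> active={job_B:*/9, job_D:*/15, job_G:*/16}
Final interval of job_D = 15
Next fire of job_D after T=219: (219//15+1)*15 = 225

Answer: interval=15 next_fire=225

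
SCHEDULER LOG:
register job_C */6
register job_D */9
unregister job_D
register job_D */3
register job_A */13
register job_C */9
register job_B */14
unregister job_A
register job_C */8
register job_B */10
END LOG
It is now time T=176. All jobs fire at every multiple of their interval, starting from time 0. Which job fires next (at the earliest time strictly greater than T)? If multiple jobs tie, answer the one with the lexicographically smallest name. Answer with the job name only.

Op 1: register job_C */6 -> active={job_C:*/6}
Op 2: register job_D */9 -> active={job_C:*/6, job_D:*/9}
Op 3: unregister job_D -> active={job_C:*/6}
Op 4: register job_D */3 -> active={job_C:*/6, job_D:*/3}
Op 5: register job_A */13 -> active={job_A:*/13, job_C:*/6, job_D:*/3}
Op 6: register job_C */9 -> active={job_A:*/13, job_C:*/9, job_D:*/3}
Op 7: register job_B */14 -> active={job_A:*/13, job_B:*/14, job_C:*/9, job_D:*/3}
Op 8: unregister job_A -> active={job_B:*/14, job_C:*/9, job_D:*/3}
Op 9: register job_C */8 -> active={job_B:*/14, job_C:*/8, job_D:*/3}
Op 10: register job_B */10 -> active={job_B:*/10, job_C:*/8, job_D:*/3}
  job_B: interval 10, next fire after T=176 is 180
  job_C: interval 8, next fire after T=176 is 184
  job_D: interval 3, next fire after T=176 is 177
Earliest = 177, winner (lex tiebreak) = job_D

Answer: job_D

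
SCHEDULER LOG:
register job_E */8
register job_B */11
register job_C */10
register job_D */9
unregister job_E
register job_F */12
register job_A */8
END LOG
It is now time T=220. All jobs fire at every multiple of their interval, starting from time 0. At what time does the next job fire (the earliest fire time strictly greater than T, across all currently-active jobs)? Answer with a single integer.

Op 1: register job_E */8 -> active={job_E:*/8}
Op 2: register job_B */11 -> active={job_B:*/11, job_E:*/8}
Op 3: register job_C */10 -> active={job_B:*/11, job_C:*/10, job_E:*/8}
Op 4: register job_D */9 -> active={job_B:*/11, job_C:*/10, job_D:*/9, job_E:*/8}
Op 5: unregister job_E -> active={job_B:*/11, job_C:*/10, job_D:*/9}
Op 6: register job_F */12 -> active={job_B:*/11, job_C:*/10, job_D:*/9, job_F:*/12}
Op 7: register job_A */8 -> active={job_A:*/8, job_B:*/11, job_C:*/10, job_D:*/9, job_F:*/12}
  job_A: interval 8, next fire after T=220 is 224
  job_B: interval 11, next fire after T=220 is 231
  job_C: interval 10, next fire after T=220 is 230
  job_D: interval 9, next fire after T=220 is 225
  job_F: interval 12, next fire after T=220 is 228
Earliest fire time = 224 (job job_A)

Answer: 224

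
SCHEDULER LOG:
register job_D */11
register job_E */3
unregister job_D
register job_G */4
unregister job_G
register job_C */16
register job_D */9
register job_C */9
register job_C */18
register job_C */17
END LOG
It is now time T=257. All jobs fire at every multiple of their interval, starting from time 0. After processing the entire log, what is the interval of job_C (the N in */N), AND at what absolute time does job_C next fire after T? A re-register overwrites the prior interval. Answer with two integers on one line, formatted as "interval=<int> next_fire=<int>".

Answer: interval=17 next_fire=272

Derivation:
Op 1: register job_D */11 -> active={job_D:*/11}
Op 2: register job_E */3 -> active={job_D:*/11, job_E:*/3}
Op 3: unregister job_D -> active={job_E:*/3}
Op 4: register job_G */4 -> active={job_E:*/3, job_G:*/4}
Op 5: unregister job_G -> active={job_E:*/3}
Op 6: register job_C */16 -> active={job_C:*/16, job_E:*/3}
Op 7: register job_D */9 -> active={job_C:*/16, job_D:*/9, job_E:*/3}
Op 8: register job_C */9 -> active={job_C:*/9, job_D:*/9, job_E:*/3}
Op 9: register job_C */18 -> active={job_C:*/18, job_D:*/9, job_E:*/3}
Op 10: register job_C */17 -> active={job_C:*/17, job_D:*/9, job_E:*/3}
Final interval of job_C = 17
Next fire of job_C after T=257: (257//17+1)*17 = 272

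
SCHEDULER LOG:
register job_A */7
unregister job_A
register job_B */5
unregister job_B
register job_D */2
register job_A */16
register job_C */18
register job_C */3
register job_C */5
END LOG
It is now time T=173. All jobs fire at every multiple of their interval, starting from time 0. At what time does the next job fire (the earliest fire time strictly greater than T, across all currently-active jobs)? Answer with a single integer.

Op 1: register job_A */7 -> active={job_A:*/7}
Op 2: unregister job_A -> active={}
Op 3: register job_B */5 -> active={job_B:*/5}
Op 4: unregister job_B -> active={}
Op 5: register job_D */2 -> active={job_D:*/2}
Op 6: register job_A */16 -> active={job_A:*/16, job_D:*/2}
Op 7: register job_C */18 -> active={job_A:*/16, job_C:*/18, job_D:*/2}
Op 8: register job_C */3 -> active={job_A:*/16, job_C:*/3, job_D:*/2}
Op 9: register job_C */5 -> active={job_A:*/16, job_C:*/5, job_D:*/2}
  job_A: interval 16, next fire after T=173 is 176
  job_C: interval 5, next fire after T=173 is 175
  job_D: interval 2, next fire after T=173 is 174
Earliest fire time = 174 (job job_D)

Answer: 174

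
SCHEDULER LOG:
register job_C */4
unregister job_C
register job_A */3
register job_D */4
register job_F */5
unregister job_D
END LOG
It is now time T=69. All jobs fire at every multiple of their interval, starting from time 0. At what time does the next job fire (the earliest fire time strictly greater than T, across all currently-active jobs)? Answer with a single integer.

Op 1: register job_C */4 -> active={job_C:*/4}
Op 2: unregister job_C -> active={}
Op 3: register job_A */3 -> active={job_A:*/3}
Op 4: register job_D */4 -> active={job_A:*/3, job_D:*/4}
Op 5: register job_F */5 -> active={job_A:*/3, job_D:*/4, job_F:*/5}
Op 6: unregister job_D -> active={job_A:*/3, job_F:*/5}
  job_A: interval 3, next fire after T=69 is 72
  job_F: interval 5, next fire after T=69 is 70
Earliest fire time = 70 (job job_F)

Answer: 70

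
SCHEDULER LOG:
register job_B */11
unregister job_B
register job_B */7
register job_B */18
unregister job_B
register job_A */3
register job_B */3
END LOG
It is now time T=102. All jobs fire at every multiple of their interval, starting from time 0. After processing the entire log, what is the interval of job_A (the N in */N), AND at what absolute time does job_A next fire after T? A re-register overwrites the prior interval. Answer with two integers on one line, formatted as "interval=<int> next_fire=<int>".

Answer: interval=3 next_fire=105

Derivation:
Op 1: register job_B */11 -> active={job_B:*/11}
Op 2: unregister job_B -> active={}
Op 3: register job_B */7 -> active={job_B:*/7}
Op 4: register job_B */18 -> active={job_B:*/18}
Op 5: unregister job_B -> active={}
Op 6: register job_A */3 -> active={job_A:*/3}
Op 7: register job_B */3 -> active={job_A:*/3, job_B:*/3}
Final interval of job_A = 3
Next fire of job_A after T=102: (102//3+1)*3 = 105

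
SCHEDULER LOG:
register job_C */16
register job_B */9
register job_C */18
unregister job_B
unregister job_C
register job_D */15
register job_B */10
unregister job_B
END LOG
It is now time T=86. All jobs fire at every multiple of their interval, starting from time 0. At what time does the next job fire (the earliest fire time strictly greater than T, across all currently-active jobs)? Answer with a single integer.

Answer: 90

Derivation:
Op 1: register job_C */16 -> active={job_C:*/16}
Op 2: register job_B */9 -> active={job_B:*/9, job_C:*/16}
Op 3: register job_C */18 -> active={job_B:*/9, job_C:*/18}
Op 4: unregister job_B -> active={job_C:*/18}
Op 5: unregister job_C -> active={}
Op 6: register job_D */15 -> active={job_D:*/15}
Op 7: register job_B */10 -> active={job_B:*/10, job_D:*/15}
Op 8: unregister job_B -> active={job_D:*/15}
  job_D: interval 15, next fire after T=86 is 90
Earliest fire time = 90 (job job_D)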